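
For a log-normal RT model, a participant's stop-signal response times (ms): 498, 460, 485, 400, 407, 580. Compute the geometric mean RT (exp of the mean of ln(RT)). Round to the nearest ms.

ln(RT): 6.2106, 6.1312, 6.1841, 5.9915, 6.0088, 6.3630
Mean ln(RT) = 36.8893/6 = 6.14821
Geometric mean = exp(6.14821) = 467.88 ms

468 ms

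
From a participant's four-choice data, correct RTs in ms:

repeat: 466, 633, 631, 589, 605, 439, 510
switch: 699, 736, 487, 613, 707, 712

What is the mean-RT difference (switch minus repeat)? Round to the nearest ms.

M(repeat) = 3873/7 = 553.286
M(switch) = 3954/6 = 659.000
Difference = 659.000 − 553.286 = 105.714 ms

106 ms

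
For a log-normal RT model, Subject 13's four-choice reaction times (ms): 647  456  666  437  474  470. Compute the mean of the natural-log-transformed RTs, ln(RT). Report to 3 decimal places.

6.248

ln(RT): 6.4723, 6.1225, 6.5013, 6.0799, 6.1612, 6.1527
Σ ln(RT) = 37.4900
Mean = 37.4900/6 = 6.24833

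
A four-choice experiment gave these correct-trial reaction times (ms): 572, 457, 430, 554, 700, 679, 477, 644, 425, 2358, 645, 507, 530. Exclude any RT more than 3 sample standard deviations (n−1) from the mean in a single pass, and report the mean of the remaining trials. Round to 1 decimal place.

551.7 ms

n = 13, ΣRT = 8978, M = 690.615
Σ(x−M)² = 3115573.08; s = √(3115573.08/12) = 509.540
Cutoffs: 690.615 ± 3·509.540 → [-838.0, 2219.2]
Outside: 2358 → excluded.
Retained (n=12): Σ = 6620, mean = 6620/12 = 551.667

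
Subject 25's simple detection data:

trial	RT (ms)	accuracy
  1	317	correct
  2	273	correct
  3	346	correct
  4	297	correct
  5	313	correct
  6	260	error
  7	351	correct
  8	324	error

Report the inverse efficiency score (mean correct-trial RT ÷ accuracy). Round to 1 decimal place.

421.6 ms

Correct trials (n=6): 317, 273, 346, 297, 313, 351
Mean correct RT = 1897/6 = 316.1667 ms
Proportion correct = 6/8
IES = 316.1667 / (6/8) = 421.556 ms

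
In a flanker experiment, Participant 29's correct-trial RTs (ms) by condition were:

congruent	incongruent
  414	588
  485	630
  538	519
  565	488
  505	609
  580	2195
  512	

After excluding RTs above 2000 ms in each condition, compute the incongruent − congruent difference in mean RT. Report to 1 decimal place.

52.7 ms

incongruent: exclude 2195
M(congruent) = 3599/7 = 514.143
M(incongruent) = 2834/5 = 566.800
Difference = 566.800 − 514.143 = 52.657 ms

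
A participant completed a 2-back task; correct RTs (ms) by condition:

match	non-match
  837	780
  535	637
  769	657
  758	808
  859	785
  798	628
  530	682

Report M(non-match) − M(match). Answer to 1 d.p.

-15.6 ms

M(match) = 5086/7 = 726.571
M(non-match) = 4977/7 = 711.000
Difference = 711.000 − 726.571 = -15.571 ms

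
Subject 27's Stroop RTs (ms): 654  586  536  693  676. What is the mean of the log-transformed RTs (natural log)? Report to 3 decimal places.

ln(RT): 6.4831, 6.3733, 6.2841, 6.5410, 6.5162
Σ ln(RT) = 32.1978
Mean = 32.1978/5 = 6.43956

6.440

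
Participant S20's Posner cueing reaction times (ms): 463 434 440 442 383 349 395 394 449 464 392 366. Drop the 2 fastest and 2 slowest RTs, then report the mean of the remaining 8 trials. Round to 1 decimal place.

416.1 ms

Sorted: 349, 366, 383, 392, 394, 395, 434, 440, 442, 449, 463, 464
Drop lowest 2 (349, 366) and highest 2 (463, 464)
Remaining (n=8): Σ = 3329, mean = 3329/8 = 416.125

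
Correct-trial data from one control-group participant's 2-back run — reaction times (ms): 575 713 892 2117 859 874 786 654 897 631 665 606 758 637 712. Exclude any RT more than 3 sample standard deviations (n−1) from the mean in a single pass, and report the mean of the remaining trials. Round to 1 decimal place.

n = 15, ΣRT = 12376, M = 825.067
Σ(x−M)² = 1952098.93; s = √(1952098.93/14) = 373.411
Cutoffs: 825.067 ± 3·373.411 → [-295.2, 1945.3]
Outside: 2117 → excluded.
Retained (n=14): Σ = 10259, mean = 10259/14 = 732.786

732.8 ms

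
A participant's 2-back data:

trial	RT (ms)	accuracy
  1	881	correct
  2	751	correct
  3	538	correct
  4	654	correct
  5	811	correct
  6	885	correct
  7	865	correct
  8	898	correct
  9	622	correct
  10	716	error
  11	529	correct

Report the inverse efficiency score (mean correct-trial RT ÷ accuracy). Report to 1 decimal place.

Correct trials (n=10): 881, 751, 538, 654, 811, 885, 865, 898, 622, 529
Mean correct RT = 7434/10 = 743.4000 ms
Proportion correct = 10/11
IES = 743.4000 / (10/11) = 817.740 ms

817.7 ms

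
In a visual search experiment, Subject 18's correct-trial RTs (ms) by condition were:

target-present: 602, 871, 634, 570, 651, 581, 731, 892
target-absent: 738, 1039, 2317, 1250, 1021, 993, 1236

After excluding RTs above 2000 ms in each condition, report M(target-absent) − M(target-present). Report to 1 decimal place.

target-absent: exclude 2317
M(target-present) = 5532/8 = 691.500
M(target-absent) = 6277/6 = 1046.167
Difference = 1046.167 − 691.500 = 354.667 ms

354.7 ms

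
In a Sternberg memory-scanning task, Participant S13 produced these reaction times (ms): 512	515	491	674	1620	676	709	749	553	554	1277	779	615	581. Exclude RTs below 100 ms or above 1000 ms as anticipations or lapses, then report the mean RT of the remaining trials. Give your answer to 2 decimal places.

617.33 ms

Excluded: 1277, 1620
Retained (n=12): Σ = 7408
Mean = 7408/12 = 617.3333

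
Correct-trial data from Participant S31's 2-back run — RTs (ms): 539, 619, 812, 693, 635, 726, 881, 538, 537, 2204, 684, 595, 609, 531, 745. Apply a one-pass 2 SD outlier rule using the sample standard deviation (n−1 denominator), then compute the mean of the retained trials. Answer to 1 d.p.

n = 15, ΣRT = 11348, M = 756.533
Σ(x−M)² = 2399773.73; s = √(2399773.73/14) = 414.020
Cutoffs: 756.533 ± 2·414.020 → [-71.5, 1584.6]
Outside: 2204 → excluded.
Retained (n=14): Σ = 9144, mean = 9144/14 = 653.143

653.1 ms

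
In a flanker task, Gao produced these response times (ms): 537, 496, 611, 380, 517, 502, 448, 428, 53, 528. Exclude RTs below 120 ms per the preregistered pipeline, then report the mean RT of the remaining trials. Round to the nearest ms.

Excluded: 53
Retained (n=9): Σ = 4447
Mean = 4447/9 = 494.1111

494 ms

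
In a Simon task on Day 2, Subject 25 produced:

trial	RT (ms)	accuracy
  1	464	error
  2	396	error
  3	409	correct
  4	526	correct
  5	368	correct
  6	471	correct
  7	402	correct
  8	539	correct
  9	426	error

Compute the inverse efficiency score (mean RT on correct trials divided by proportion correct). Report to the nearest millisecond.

Correct trials (n=6): 409, 526, 368, 471, 402, 539
Mean correct RT = 2715/6 = 452.5000 ms
Proportion correct = 6/9
IES = 452.5000 / (6/9) = 678.750 ms

679 ms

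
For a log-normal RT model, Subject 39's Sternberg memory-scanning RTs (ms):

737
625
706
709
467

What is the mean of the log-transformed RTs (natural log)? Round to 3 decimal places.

ln(RT): 6.6026, 6.4378, 6.5596, 6.5639, 6.1463
Σ ln(RT) = 32.3101
Mean = 32.3101/5 = 6.46203

6.462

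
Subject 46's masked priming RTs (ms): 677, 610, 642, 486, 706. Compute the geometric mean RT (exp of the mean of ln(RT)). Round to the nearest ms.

ln(RT): 6.5177, 6.4135, 6.4646, 6.1862, 6.5596
Mean ln(RT) = 32.1415/5 = 6.42831
Geometric mean = exp(6.42831) = 619.13 ms

619 ms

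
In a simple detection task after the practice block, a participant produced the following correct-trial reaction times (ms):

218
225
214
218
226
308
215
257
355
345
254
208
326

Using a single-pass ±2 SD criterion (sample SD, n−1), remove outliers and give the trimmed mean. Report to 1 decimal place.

n = 13, ΣRT = 3369, M = 259.154
Σ(x−M)² = 35699.69; s = √(35699.69/12) = 54.543
Cutoffs: 259.154 ± 2·54.543 → [150.1, 368.2]
No RTs fall outside the cutoffs; all 13 retained. Mean = 3369/13 = 259.154

259.2 ms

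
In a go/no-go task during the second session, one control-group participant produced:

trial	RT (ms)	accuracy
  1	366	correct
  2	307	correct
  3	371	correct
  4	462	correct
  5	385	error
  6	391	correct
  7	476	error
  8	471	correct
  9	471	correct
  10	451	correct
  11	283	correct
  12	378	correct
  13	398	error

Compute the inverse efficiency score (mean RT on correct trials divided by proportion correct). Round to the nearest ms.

Correct trials (n=10): 366, 307, 371, 462, 391, 471, 471, 451, 283, 378
Mean correct RT = 3951/10 = 395.1000 ms
Proportion correct = 10/13
IES = 395.1000 / (10/13) = 513.630 ms

514 ms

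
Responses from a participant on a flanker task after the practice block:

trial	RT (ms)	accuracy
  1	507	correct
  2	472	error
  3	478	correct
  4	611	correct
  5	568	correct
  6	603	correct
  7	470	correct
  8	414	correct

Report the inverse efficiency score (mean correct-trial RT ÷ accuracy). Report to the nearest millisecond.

Correct trials (n=7): 507, 478, 611, 568, 603, 470, 414
Mean correct RT = 3651/7 = 521.5714 ms
Proportion correct = 7/8
IES = 521.5714 / (7/8) = 596.082 ms

596 ms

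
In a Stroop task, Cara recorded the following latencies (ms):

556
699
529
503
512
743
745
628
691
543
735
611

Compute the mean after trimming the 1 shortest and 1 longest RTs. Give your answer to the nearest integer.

625 ms

Sorted: 503, 512, 529, 543, 556, 611, 628, 691, 699, 735, 743, 745
Drop lowest 1 (503) and highest 1 (745)
Remaining (n=10): Σ = 6247, mean = 6247/10 = 624.700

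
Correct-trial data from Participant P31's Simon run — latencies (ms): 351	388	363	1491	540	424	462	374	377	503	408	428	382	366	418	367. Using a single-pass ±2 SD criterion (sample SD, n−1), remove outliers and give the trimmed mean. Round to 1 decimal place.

n = 16, ΣRT = 7642, M = 477.625
Σ(x−M)² = 1137359.75; s = √(1137359.75/15) = 275.362
Cutoffs: 477.625 ± 2·275.362 → [-73.1, 1028.3]
Outside: 1491 → excluded.
Retained (n=15): Σ = 6151, mean = 6151/15 = 410.067

410.1 ms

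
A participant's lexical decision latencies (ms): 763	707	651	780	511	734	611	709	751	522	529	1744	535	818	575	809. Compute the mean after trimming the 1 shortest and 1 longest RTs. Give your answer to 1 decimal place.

Sorted: 511, 522, 529, 535, 575, 611, 651, 707, 709, 734, 751, 763, 780, 809, 818, 1744
Drop lowest 1 (511) and highest 1 (1744)
Remaining (n=14): Σ = 9494, mean = 9494/14 = 678.143

678.1 ms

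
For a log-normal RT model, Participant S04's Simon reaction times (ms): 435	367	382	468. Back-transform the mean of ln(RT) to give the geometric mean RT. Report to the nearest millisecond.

ln(RT): 6.0753, 5.9054, 5.9454, 6.1485
Mean ln(RT) = 24.0746/4 = 6.01865
Geometric mean = exp(6.01865) = 411.02 ms

411 ms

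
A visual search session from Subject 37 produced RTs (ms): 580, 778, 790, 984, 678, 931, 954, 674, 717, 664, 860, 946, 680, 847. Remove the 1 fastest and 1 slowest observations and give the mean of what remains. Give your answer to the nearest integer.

Sorted: 580, 664, 674, 678, 680, 717, 778, 790, 847, 860, 931, 946, 954, 984
Drop lowest 1 (580) and highest 1 (984)
Remaining (n=12): Σ = 9519, mean = 9519/12 = 793.250

793 ms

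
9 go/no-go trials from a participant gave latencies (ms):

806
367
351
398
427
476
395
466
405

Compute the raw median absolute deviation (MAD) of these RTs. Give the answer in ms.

38 ms

Sorted: 351, 367, 395, 398, 405, 427, 466, 476, 806 → median = 405
|x − 405|: 401, 38, 54, 7, 22, 71, 10, 61, 0
Sorted deviations: 0, 7, 10, 22, 38, 54, 61, 71, 401 → MAD = 38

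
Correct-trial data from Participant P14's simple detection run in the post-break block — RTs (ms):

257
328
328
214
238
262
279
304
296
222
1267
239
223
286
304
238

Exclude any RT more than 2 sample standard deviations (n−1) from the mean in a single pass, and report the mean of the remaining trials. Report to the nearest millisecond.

n = 16, ΣRT = 5285, M = 330.312
Σ(x−M)² = 956751.44; s = √(956751.44/15) = 252.554
Cutoffs: 330.312 ± 2·252.554 → [-174.8, 835.4]
Outside: 1267 → excluded.
Retained (n=15): Σ = 4018, mean = 4018/15 = 267.867

268 ms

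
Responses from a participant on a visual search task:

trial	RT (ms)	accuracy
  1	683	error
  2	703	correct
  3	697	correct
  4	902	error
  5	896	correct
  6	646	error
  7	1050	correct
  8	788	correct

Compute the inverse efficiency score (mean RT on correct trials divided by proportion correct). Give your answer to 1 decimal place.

1322.9 ms

Correct trials (n=5): 703, 697, 896, 1050, 788
Mean correct RT = 4134/5 = 826.8000 ms
Proportion correct = 5/8
IES = 826.8000 / (5/8) = 1322.880 ms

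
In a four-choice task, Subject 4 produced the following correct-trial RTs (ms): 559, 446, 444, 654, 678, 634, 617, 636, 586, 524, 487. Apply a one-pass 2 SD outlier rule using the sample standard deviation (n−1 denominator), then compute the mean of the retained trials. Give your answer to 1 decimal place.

n = 11, ΣRT = 6265, M = 569.545
Σ(x−M)² = 70012.73; s = √(70012.73/10) = 83.674
Cutoffs: 569.545 ± 2·83.674 → [402.2, 736.9]
No RTs fall outside the cutoffs; all 11 retained. Mean = 6265/11 = 569.545

569.5 ms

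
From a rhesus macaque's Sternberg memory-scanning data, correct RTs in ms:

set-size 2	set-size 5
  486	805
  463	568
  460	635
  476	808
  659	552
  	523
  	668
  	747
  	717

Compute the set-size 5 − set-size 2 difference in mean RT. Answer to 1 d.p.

160.4 ms

M(set-size 2) = 2544/5 = 508.800
M(set-size 5) = 6023/9 = 669.222
Difference = 669.222 − 508.800 = 160.422 ms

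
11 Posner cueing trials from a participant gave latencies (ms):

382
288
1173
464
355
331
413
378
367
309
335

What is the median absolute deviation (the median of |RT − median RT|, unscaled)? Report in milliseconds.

36 ms

Sorted: 288, 309, 331, 335, 355, 367, 378, 382, 413, 464, 1173 → median = 367
|x − 367|: 15, 79, 806, 97, 12, 36, 46, 11, 0, 58, 32
Sorted deviations: 0, 11, 12, 15, 32, 36, 46, 58, 79, 97, 806 → MAD = 36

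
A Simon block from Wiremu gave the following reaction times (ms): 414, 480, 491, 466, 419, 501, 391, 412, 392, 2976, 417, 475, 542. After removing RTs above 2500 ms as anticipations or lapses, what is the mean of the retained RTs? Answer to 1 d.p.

Excluded: 2976
Retained (n=12): Σ = 5400
Mean = 5400/12 = 450.0000

450.0 ms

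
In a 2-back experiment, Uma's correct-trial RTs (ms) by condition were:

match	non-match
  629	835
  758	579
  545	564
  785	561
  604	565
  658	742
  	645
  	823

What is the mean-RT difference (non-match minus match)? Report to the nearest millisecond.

1 ms

M(match) = 3979/6 = 663.167
M(non-match) = 5314/8 = 664.250
Difference = 664.250 − 663.167 = 1.083 ms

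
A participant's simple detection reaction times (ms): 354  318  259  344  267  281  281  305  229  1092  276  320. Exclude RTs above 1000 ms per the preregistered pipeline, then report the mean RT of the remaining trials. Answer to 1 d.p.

Excluded: 1092
Retained (n=11): Σ = 3234
Mean = 3234/11 = 294.0000

294.0 ms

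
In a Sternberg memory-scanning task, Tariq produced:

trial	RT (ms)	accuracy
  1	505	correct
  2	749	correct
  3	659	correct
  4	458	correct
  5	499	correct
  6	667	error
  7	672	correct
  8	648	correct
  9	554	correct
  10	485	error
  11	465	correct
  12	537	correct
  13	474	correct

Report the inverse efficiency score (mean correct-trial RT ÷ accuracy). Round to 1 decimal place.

Correct trials (n=11): 505, 749, 659, 458, 499, 672, 648, 554, 465, 537, 474
Mean correct RT = 6220/11 = 565.4545 ms
Proportion correct = 11/13
IES = 565.4545 / (11/13) = 668.264 ms

668.3 ms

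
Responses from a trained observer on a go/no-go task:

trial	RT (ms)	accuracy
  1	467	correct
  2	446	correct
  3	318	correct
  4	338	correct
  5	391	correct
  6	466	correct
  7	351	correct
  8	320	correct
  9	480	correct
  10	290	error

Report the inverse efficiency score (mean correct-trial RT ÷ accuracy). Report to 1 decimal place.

441.6 ms

Correct trials (n=9): 467, 446, 318, 338, 391, 466, 351, 320, 480
Mean correct RT = 3577/9 = 397.4444 ms
Proportion correct = 9/10
IES = 397.4444 / (9/10) = 441.605 ms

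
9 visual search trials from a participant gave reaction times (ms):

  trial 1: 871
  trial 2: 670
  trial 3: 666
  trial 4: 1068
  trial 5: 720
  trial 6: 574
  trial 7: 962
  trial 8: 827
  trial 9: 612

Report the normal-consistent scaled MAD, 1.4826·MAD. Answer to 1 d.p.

160.1 ms

Sorted: 574, 612, 666, 670, 720, 827, 871, 962, 1068 → median = 720
|x − 720| sorted: 0, 50, 54, 107, 108, 146, 151, 242, 348 → MAD = 108
Robust SD ≈ 1.4826 × 108 = 160.121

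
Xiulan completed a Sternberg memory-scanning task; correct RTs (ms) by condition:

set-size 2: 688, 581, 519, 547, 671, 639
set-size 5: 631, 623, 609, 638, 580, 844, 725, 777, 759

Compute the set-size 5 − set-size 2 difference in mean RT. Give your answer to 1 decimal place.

M(set-size 2) = 3645/6 = 607.500
M(set-size 5) = 6186/9 = 687.333
Difference = 687.333 − 607.500 = 79.833 ms

79.8 ms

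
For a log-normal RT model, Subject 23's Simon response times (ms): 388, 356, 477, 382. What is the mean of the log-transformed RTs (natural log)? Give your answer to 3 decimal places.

ln(RT): 5.9610, 5.8749, 6.1675, 5.9454
Σ ln(RT) = 23.9489
Mean = 23.9489/4 = 5.98722

5.987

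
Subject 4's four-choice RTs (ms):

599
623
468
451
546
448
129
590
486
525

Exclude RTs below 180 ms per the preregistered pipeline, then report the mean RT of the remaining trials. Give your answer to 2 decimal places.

526.22 ms

Excluded: 129
Retained (n=9): Σ = 4736
Mean = 4736/9 = 526.2222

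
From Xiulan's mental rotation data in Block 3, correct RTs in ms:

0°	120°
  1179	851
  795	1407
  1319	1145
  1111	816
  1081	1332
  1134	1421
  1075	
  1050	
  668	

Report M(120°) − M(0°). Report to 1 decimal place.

M(0°) = 9412/9 = 1045.778
M(120°) = 6972/6 = 1162.000
Difference = 1162.000 − 1045.778 = 116.222 ms

116.2 ms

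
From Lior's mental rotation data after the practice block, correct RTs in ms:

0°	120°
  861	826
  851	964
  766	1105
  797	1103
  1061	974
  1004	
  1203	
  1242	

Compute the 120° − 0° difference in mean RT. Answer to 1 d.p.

21.3 ms

M(0°) = 7785/8 = 973.125
M(120°) = 4972/5 = 994.400
Difference = 994.400 − 973.125 = 21.275 ms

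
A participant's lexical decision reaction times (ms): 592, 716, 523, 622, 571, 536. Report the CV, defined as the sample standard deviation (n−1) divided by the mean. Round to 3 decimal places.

n = 6, Σ = 3560, M = 593.3333
Σ(x−M)² = 24603.333; s = √(24603.333/5) = 70.1475
CV = 70.1475 / 593.3333 = 0.11823

0.118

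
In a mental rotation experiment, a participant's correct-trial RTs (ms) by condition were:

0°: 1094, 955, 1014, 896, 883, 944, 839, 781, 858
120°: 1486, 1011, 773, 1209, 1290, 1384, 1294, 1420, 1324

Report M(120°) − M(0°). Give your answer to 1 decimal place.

325.2 ms

M(0°) = 8264/9 = 918.222
M(120°) = 11191/9 = 1243.444
Difference = 1243.444 − 918.222 = 325.222 ms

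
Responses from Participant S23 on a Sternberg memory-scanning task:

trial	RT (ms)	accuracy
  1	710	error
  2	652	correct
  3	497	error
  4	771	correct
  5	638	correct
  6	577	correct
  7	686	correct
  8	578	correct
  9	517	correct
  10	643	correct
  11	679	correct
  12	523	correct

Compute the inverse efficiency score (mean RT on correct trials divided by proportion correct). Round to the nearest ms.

752 ms

Correct trials (n=10): 652, 771, 638, 577, 686, 578, 517, 643, 679, 523
Mean correct RT = 6264/10 = 626.4000 ms
Proportion correct = 10/12
IES = 626.4000 / (10/12) = 751.680 ms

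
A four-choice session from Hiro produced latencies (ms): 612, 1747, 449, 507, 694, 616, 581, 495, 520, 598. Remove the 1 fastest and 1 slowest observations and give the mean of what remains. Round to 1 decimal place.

577.9 ms

Sorted: 449, 495, 507, 520, 581, 598, 612, 616, 694, 1747
Drop lowest 1 (449) and highest 1 (1747)
Remaining (n=8): Σ = 4623, mean = 4623/8 = 577.875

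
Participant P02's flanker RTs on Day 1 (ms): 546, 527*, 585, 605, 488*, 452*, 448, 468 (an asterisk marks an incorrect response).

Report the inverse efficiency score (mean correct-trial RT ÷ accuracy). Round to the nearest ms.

Correct trials (n=5): 546, 585, 605, 448, 468
Mean correct RT = 2652/5 = 530.4000 ms
Proportion correct = 5/8
IES = 530.4000 / (5/8) = 848.640 ms

849 ms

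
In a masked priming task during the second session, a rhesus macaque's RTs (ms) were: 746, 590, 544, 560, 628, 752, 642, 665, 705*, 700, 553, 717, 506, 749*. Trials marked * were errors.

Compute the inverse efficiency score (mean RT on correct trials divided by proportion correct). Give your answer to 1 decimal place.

Correct trials (n=12): 746, 590, 544, 560, 628, 752, 642, 665, 700, 553, 717, 506
Mean correct RT = 7603/12 = 633.5833 ms
Proportion correct = 12/14
IES = 633.5833 / (12/14) = 739.181 ms

739.2 ms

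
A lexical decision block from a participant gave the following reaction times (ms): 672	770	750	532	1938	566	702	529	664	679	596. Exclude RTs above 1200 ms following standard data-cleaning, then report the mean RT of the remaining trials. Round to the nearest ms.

Excluded: 1938
Retained (n=10): Σ = 6460
Mean = 6460/10 = 646.0000

646 ms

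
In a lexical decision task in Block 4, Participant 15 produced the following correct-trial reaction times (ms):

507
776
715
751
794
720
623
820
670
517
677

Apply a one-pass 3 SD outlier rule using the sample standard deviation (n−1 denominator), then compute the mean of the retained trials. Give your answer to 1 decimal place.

688.2 ms

n = 11, ΣRT = 7570, M = 688.182
Σ(x−M)² = 108797.64; s = √(108797.64/10) = 104.306
Cutoffs: 688.182 ± 3·104.306 → [375.3, 1001.1]
No RTs fall outside the cutoffs; all 11 retained. Mean = 7570/11 = 688.182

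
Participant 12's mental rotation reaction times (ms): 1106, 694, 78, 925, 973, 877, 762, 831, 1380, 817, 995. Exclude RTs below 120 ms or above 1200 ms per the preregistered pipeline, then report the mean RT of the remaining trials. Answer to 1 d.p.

Excluded: 78, 1380
Retained (n=9): Σ = 7980
Mean = 7980/9 = 886.6667

886.7 ms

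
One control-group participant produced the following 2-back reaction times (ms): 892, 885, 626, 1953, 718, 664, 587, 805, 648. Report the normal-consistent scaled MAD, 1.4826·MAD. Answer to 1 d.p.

Sorted: 587, 626, 648, 664, 718, 805, 885, 892, 1953 → median = 718
|x − 718| sorted: 0, 54, 70, 87, 92, 131, 167, 174, 1235 → MAD = 92
Robust SD ≈ 1.4826 × 92 = 136.399

136.4 ms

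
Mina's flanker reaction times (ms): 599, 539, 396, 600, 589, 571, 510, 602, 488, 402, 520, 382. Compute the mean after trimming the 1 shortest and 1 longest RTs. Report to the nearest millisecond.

Sorted: 382, 396, 402, 488, 510, 520, 539, 571, 589, 599, 600, 602
Drop lowest 1 (382) and highest 1 (602)
Remaining (n=10): Σ = 5214, mean = 5214/10 = 521.400

521 ms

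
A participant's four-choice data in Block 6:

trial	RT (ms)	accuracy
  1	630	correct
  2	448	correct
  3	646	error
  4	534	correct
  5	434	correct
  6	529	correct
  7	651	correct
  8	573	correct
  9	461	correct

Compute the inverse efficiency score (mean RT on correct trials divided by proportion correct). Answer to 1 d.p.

Correct trials (n=8): 630, 448, 534, 434, 529, 651, 573, 461
Mean correct RT = 4260/8 = 532.5000 ms
Proportion correct = 8/9
IES = 532.5000 / (8/9) = 599.062 ms

599.1 ms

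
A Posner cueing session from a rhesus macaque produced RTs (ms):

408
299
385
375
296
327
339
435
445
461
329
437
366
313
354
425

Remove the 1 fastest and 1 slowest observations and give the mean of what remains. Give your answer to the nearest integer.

374 ms

Sorted: 296, 299, 313, 327, 329, 339, 354, 366, 375, 385, 408, 425, 435, 437, 445, 461
Drop lowest 1 (296) and highest 1 (461)
Remaining (n=14): Σ = 5237, mean = 5237/14 = 374.071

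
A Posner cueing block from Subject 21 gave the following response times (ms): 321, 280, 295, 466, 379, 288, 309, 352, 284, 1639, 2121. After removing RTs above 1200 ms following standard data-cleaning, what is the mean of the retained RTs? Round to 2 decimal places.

Excluded: 1639, 2121
Retained (n=9): Σ = 2974
Mean = 2974/9 = 330.4444

330.44 ms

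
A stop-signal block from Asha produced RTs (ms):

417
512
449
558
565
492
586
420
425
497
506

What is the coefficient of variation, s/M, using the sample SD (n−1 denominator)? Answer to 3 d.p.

0.122

n = 11, Σ = 5427, M = 493.3636
Σ(x−M)² = 36268.545; s = √(36268.545/10) = 60.2234
CV = 60.2234 / 493.3636 = 0.12207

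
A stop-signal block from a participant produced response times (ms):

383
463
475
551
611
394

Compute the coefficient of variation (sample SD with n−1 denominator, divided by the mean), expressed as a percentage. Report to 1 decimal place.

n = 6, Σ = 2877, M = 479.5000
Σ(x−M)² = 39319.500; s = √(39319.500/5) = 88.6786
CV = 88.6786 / 479.5000 = 0.18494 = 18.494%

18.5%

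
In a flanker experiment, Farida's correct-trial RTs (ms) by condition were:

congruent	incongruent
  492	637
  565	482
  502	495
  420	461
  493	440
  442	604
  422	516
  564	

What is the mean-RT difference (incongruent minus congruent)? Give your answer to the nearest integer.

32 ms

M(congruent) = 3900/8 = 487.500
M(incongruent) = 3635/7 = 519.286
Difference = 519.286 − 487.500 = 31.786 ms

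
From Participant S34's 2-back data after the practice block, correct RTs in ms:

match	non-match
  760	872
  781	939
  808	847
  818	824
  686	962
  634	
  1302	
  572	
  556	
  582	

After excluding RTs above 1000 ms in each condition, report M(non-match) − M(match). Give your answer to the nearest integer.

match: exclude 1302
M(match) = 6197/9 = 688.556
M(non-match) = 4444/5 = 888.800
Difference = 888.800 − 688.556 = 200.244 ms

200 ms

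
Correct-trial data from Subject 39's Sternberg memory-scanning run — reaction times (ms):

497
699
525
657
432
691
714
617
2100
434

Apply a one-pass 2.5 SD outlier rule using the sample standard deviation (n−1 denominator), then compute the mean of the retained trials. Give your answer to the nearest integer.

585 ms

n = 10, ΣRT = 7366, M = 736.600
Σ(x−M)² = 2170034.40; s = √(2170034.40/9) = 491.035
Cutoffs: 736.600 ± 2.5·491.035 → [-491.0, 1964.2]
Outside: 2100 → excluded.
Retained (n=9): Σ = 5266, mean = 5266/9 = 585.111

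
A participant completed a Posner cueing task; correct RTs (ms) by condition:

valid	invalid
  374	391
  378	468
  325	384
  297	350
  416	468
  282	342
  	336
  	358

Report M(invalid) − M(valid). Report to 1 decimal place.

M(valid) = 2072/6 = 345.333
M(invalid) = 3097/8 = 387.125
Difference = 387.125 − 345.333 = 41.792 ms

41.8 ms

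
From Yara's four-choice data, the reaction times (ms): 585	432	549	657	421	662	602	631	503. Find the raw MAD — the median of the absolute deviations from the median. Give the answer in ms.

72 ms

Sorted: 421, 432, 503, 549, 585, 602, 631, 657, 662 → median = 585
|x − 585|: 0, 153, 36, 72, 164, 77, 17, 46, 82
Sorted deviations: 0, 17, 36, 46, 72, 77, 82, 153, 164 → MAD = 72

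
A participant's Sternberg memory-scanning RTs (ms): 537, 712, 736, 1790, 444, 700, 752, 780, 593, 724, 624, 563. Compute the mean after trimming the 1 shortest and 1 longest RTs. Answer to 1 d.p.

Sorted: 444, 537, 563, 593, 624, 700, 712, 724, 736, 752, 780, 1790
Drop lowest 1 (444) and highest 1 (1790)
Remaining (n=10): Σ = 6721, mean = 6721/10 = 672.100

672.1 ms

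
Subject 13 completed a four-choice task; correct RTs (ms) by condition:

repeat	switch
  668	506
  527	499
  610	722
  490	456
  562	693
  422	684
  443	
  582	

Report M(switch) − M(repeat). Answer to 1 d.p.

M(repeat) = 4304/8 = 538.000
M(switch) = 3560/6 = 593.333
Difference = 593.333 − 538.000 = 55.333 ms

55.3 ms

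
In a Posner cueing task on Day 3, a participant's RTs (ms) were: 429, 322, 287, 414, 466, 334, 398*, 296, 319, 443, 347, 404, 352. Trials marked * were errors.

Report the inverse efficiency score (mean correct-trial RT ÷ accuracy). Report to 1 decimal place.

Correct trials (n=12): 429, 322, 287, 414, 466, 334, 296, 319, 443, 347, 404, 352
Mean correct RT = 4413/12 = 367.7500 ms
Proportion correct = 12/13
IES = 367.7500 / (12/13) = 398.396 ms

398.4 ms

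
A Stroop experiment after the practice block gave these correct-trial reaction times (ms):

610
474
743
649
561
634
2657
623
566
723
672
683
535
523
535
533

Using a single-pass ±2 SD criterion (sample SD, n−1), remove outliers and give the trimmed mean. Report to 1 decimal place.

604.3 ms

n = 16, ΣRT = 11721, M = 732.562
Σ(x−M)² = 4039341.94; s = √(4039341.94/15) = 518.931
Cutoffs: 732.562 ± 2·518.931 → [-305.3, 1770.4]
Outside: 2657 → excluded.
Retained (n=15): Σ = 9064, mean = 9064/15 = 604.267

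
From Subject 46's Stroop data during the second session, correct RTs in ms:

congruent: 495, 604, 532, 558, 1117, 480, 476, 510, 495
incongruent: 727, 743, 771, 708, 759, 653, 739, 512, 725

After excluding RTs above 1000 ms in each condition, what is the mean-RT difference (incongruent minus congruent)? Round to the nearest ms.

185 ms

congruent: exclude 1117
M(congruent) = 4150/8 = 518.750
M(incongruent) = 6337/9 = 704.111
Difference = 704.111 − 518.750 = 185.361 ms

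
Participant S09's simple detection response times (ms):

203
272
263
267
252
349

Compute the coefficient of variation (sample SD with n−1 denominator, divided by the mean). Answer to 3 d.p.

0.176

n = 6, Σ = 1606, M = 267.6667
Σ(x−M)² = 11083.333; s = √(11083.333/5) = 47.0815
CV = 47.0815 / 267.6667 = 0.17590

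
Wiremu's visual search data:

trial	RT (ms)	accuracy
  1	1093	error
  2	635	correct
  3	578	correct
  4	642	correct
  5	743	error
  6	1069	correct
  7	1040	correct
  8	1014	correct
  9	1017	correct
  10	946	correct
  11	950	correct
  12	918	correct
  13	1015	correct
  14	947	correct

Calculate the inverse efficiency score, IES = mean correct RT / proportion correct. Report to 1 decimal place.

1047.2 ms

Correct trials (n=12): 635, 578, 642, 1069, 1040, 1014, 1017, 946, 950, 918, 1015, 947
Mean correct RT = 10771/12 = 897.5833 ms
Proportion correct = 12/14
IES = 897.5833 / (12/14) = 1047.181 ms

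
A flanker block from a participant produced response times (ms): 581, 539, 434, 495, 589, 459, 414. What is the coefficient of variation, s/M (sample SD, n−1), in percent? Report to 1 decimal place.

14.0%

n = 7, Σ = 3511, M = 501.5714
Σ(x−M)² = 29443.714; s = √(29443.714/6) = 70.0520
CV = 70.0520 / 501.5714 = 0.13967 = 13.967%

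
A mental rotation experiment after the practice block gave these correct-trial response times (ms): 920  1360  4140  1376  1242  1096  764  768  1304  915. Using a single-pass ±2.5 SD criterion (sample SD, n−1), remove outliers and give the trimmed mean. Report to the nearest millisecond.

1083 ms

n = 10, ΣRT = 13885, M = 1388.500
Σ(x−M)² = 8904594.50; s = √(8904594.50/9) = 994.686
Cutoffs: 1388.500 ± 2.5·994.686 → [-1098.2, 3875.2]
Outside: 4140 → excluded.
Retained (n=9): Σ = 9745, mean = 9745/9 = 1082.778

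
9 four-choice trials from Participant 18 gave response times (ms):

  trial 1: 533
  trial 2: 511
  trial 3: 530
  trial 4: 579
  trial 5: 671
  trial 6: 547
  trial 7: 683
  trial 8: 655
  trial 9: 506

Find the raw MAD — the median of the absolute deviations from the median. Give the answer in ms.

Sorted: 506, 511, 530, 533, 547, 579, 655, 671, 683 → median = 547
|x − 547|: 14, 36, 17, 32, 124, 0, 136, 108, 41
Sorted deviations: 0, 14, 17, 32, 36, 41, 108, 124, 136 → MAD = 36

36 ms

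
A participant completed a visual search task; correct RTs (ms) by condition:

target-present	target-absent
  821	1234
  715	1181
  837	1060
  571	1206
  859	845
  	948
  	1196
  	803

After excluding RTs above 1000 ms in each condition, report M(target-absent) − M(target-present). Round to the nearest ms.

105 ms

target-absent: exclude 1234, 1181, 1060, 1206, 1196
M(target-present) = 3803/5 = 760.600
M(target-absent) = 2596/3 = 865.333
Difference = 865.333 − 760.600 = 104.733 ms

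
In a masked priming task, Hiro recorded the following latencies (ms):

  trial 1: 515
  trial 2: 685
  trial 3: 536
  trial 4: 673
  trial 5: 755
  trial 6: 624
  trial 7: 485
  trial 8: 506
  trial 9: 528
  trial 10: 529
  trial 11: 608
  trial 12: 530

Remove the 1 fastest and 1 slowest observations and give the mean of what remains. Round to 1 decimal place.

573.4 ms

Sorted: 485, 506, 515, 528, 529, 530, 536, 608, 624, 673, 685, 755
Drop lowest 1 (485) and highest 1 (755)
Remaining (n=10): Σ = 5734, mean = 5734/10 = 573.400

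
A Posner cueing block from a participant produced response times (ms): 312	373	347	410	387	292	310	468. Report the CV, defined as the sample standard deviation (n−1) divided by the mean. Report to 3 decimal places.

0.164

n = 8, Σ = 2899, M = 362.3750
Σ(x−M)² = 24613.875; s = √(24613.875/7) = 59.2981
CV = 59.2981 / 362.3750 = 0.16364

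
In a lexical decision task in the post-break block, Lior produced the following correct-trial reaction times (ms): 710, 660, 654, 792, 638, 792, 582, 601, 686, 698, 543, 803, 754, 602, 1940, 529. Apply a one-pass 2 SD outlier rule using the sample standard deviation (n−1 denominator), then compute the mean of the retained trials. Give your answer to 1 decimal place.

669.6 ms

n = 16, ΣRT = 11984, M = 749.000
Σ(x−M)² = 1624716.00; s = √(1624716.00/15) = 329.112
Cutoffs: 749.000 ± 2·329.112 → [90.8, 1407.2]
Outside: 1940 → excluded.
Retained (n=15): Σ = 10044, mean = 10044/15 = 669.600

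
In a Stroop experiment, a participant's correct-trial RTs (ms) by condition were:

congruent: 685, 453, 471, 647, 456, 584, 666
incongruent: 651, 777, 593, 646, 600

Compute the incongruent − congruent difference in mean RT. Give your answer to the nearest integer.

M(congruent) = 3962/7 = 566.000
M(incongruent) = 3267/5 = 653.400
Difference = 653.400 − 566.000 = 87.400 ms

87 ms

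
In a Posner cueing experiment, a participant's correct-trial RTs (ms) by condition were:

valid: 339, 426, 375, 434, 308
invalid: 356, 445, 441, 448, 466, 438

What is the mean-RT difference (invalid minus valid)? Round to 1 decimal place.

55.9 ms

M(valid) = 1882/5 = 376.400
M(invalid) = 2594/6 = 432.333
Difference = 432.333 − 376.400 = 55.933 ms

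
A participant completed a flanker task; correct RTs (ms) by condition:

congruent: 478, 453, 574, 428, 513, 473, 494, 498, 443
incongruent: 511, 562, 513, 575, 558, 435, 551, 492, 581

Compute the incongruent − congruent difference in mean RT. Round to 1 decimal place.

M(congruent) = 4354/9 = 483.778
M(incongruent) = 4778/9 = 530.889
Difference = 530.889 − 483.778 = 47.111 ms

47.1 ms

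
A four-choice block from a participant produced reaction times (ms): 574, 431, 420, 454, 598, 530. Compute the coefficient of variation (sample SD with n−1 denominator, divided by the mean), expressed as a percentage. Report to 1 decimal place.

15.3%

n = 6, Σ = 3007, M = 501.1667
Σ(x−M)² = 29248.833; s = √(29248.833/5) = 76.4838
CV = 76.4838 / 501.1667 = 0.15261 = 15.261%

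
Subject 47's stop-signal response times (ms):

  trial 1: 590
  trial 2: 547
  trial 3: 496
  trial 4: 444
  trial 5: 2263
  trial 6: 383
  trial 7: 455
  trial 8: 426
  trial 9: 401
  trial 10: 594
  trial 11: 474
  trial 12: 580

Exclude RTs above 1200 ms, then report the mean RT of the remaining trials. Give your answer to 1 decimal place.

490.0 ms

Excluded: 2263
Retained (n=11): Σ = 5390
Mean = 5390/11 = 490.0000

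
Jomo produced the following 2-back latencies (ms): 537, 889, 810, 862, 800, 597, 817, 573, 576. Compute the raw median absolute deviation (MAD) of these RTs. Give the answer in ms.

Sorted: 537, 573, 576, 597, 800, 810, 817, 862, 889 → median = 800
|x − 800|: 263, 89, 10, 62, 0, 203, 17, 227, 224
Sorted deviations: 0, 10, 17, 62, 89, 203, 224, 227, 263 → MAD = 89

89 ms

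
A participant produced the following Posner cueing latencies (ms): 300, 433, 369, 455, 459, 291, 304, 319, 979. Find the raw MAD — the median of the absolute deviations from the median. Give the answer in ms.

69 ms

Sorted: 291, 300, 304, 319, 369, 433, 455, 459, 979 → median = 369
|x − 369|: 69, 64, 0, 86, 90, 78, 65, 50, 610
Sorted deviations: 0, 50, 64, 65, 69, 78, 86, 90, 610 → MAD = 69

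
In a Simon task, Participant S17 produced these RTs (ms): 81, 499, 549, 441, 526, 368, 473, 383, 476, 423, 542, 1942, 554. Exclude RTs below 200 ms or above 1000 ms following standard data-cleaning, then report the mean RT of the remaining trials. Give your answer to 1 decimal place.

Excluded: 81, 1942
Retained (n=11): Σ = 5234
Mean = 5234/11 = 475.8182

475.8 ms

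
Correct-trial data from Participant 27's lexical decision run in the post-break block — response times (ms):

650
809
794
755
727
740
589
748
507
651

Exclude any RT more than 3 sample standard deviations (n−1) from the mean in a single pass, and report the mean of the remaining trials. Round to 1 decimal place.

697.0 ms

n = 10, ΣRT = 6970, M = 697.000
Σ(x−M)² = 82756.00; s = √(82756.00/9) = 95.891
Cutoffs: 697.000 ± 3·95.891 → [409.3, 984.7]
No RTs fall outside the cutoffs; all 10 retained. Mean = 6970/10 = 697.000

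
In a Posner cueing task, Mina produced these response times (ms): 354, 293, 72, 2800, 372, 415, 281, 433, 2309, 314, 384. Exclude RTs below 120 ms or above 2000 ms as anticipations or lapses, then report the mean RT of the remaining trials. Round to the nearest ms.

356 ms

Excluded: 72, 2309, 2800
Retained (n=8): Σ = 2846
Mean = 2846/8 = 355.7500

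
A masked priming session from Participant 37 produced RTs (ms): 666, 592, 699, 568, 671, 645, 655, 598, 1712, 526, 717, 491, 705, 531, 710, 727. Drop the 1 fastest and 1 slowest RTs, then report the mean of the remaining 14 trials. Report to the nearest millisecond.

Sorted: 491, 526, 531, 568, 592, 598, 645, 655, 666, 671, 699, 705, 710, 717, 727, 1712
Drop lowest 1 (491) and highest 1 (1712)
Remaining (n=14): Σ = 9010, mean = 9010/14 = 643.571

644 ms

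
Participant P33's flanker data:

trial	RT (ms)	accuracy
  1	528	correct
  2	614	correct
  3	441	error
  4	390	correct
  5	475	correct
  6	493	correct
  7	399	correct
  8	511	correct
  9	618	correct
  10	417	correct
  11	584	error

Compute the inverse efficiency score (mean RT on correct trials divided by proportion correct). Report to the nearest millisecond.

Correct trials (n=9): 528, 614, 390, 475, 493, 399, 511, 618, 417
Mean correct RT = 4445/9 = 493.8889 ms
Proportion correct = 9/11
IES = 493.8889 / (9/11) = 603.642 ms

604 ms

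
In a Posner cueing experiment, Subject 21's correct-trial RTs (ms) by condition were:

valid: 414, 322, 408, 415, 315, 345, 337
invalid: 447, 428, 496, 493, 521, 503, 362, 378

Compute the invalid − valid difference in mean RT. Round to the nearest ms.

M(valid) = 2556/7 = 365.143
M(invalid) = 3628/8 = 453.500
Difference = 453.500 − 365.143 = 88.357 ms

88 ms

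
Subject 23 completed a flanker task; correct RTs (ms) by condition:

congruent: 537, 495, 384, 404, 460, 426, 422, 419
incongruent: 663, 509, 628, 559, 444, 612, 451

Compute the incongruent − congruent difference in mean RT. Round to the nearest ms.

M(congruent) = 3547/8 = 443.375
M(incongruent) = 3866/7 = 552.286
Difference = 552.286 − 443.375 = 108.911 ms

109 ms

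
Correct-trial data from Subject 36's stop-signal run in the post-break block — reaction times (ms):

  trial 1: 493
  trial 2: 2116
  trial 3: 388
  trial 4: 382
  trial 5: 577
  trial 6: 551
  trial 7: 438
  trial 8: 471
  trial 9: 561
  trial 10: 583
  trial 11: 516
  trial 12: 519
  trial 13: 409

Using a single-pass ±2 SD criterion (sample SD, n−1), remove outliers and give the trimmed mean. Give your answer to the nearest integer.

491 ms

n = 13, ΣRT = 8004, M = 615.692
Σ(x−M)² = 2496694.77; s = √(2496694.77/12) = 456.134
Cutoffs: 615.692 ± 2·456.134 → [-296.6, 1528.0]
Outside: 2116 → excluded.
Retained (n=12): Σ = 5888, mean = 5888/12 = 490.667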